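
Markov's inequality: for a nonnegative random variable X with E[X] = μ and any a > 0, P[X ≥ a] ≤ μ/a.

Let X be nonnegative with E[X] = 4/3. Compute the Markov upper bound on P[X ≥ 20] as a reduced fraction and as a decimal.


μ = E[X] = 4/3, a = 20.
Markov: P[X ≥ 20] ≤ μ/a = (4/3)/20 = 1/15.
Numerically: ≈ 0.067.
(Since a = 20 > μ = 1.333, the bound 1/15 is < 1 and informative.)

P[X ≥ 20] ≤ 1/15 ≈ 0.067.


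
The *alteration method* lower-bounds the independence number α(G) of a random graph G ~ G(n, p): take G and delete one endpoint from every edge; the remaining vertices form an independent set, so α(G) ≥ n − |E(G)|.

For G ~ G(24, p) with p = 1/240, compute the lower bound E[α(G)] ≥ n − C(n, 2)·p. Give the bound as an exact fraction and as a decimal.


E[|E(G)|] = C(24, 2)·p = 276 · (1/240) = 23/20.
E[α(G)] ≥ n − E[|E(G)|] = 24 − 23/20 = 457/20.
Numerically: ≈ 22.8500.
(This is only a lower bound; the true E[α(G)] may be larger.)

E[α(G)] ≥ 457/20 ≈ 22.8500.


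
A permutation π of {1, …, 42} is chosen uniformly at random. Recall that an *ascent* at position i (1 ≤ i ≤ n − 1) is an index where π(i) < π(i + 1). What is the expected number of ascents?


Write X = Σ X_I over i = 1, …, 41, with X_I the indicator of one ascent.
There are 41 indicators.
For each fixed i, the pair (π(i), π(i+1)) is a uniformly random ordered pair of distinct values from {1, …, 42}; by symmetry P[π(i) < π(i+1)] = 1/2.
By linearity: E[X] = 41 · (1/2) = (42 − 1) · (1/2) = 41/2 ≈ 20.500000.

E[X] = 41/2 = 20.500000.


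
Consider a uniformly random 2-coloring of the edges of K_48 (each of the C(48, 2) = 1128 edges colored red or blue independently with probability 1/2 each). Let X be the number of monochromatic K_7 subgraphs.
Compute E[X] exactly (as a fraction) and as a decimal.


Let X = Σ_S X_S over the C(48, 7) = 73629072 subsets S of size 7, where X_S = 1 if the K_7 on S is monochromatic.
For a fixed S, the K_7 on S has C(7, 2) = 21 edges. P[all 21 edges red] = (1/2)^21, and likewise for blue, so P[monochromatic] = 2·(1/2)^21 = 2^{1 − 21} = 1/1048576.
By linearity of expectation: E[X] = C(48, 7) · 2^{1 − 21} = 73629072 · 1/1048576 = 4601817/65536.
Numerically: E[X] ≈ 70.21815.

E[X] = C(48,7)·2^(1−C(7,2)) = 4601817/65536 ≈ 70.21815.


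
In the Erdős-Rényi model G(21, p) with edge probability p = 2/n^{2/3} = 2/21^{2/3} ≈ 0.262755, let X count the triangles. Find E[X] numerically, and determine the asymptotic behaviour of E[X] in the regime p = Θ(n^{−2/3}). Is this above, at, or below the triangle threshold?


Number of potential triangles: C(21, 3) = 1330.
Each occurs with probability p³ ≈ (0.262755)³ ≈ 1.81405896e-02.
By linearity: E[X] = C(21, 3)·p³ ≈ 1330 · 1.81405896e-02 ≈ 24.126984.
Since α = 2/3 < 1, p = c/n^{2/3} ≫ 1/n is above the triangle threshold p ~ 1/n. Asymptotically E[X] ~ (c³/6)·n^{3(1−α)} = (2³/6)·n^{1} → ∞; triangles are abundant w.h.p.

E[X] ≈ 24.126984; in regime p = Θ(1/n^{2/3}) E[X] diverges (above the triangle threshold p ~ 1/n).


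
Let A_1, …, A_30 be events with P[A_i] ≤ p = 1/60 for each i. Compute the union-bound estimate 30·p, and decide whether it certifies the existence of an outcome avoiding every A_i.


Union bound: P[∪_{i=1}^{30} A_i] ≤ Σ_i P[A_i] ≤ 30·p = 30·(1/60) = 1/2.
Numerically: 1/2 ≈ 0.5000.
Is 1/2 < 1? YES.
Since P[∪ A_i] ≤ 1/2 < 1, the complement has P[∩ A_i^c] ≥ 1 − 1/2 = 1/2 > 0, so some outcome avoids every A_i.

30·p = 1/2 ≈ 0.5000; existence CERTIFIED by the union bound.


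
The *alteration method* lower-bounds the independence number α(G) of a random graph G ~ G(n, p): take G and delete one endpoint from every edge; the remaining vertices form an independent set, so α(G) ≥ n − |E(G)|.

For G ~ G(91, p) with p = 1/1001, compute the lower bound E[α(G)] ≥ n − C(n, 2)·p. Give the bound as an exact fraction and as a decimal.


E[|E(G)|] = C(91, 2)·p = 4095 · (1/1001) = 45/11.
E[α(G)] ≥ n − E[|E(G)|] = 91 − 45/11 = 956/11.
Numerically: ≈ 86.90909.
(This is only a lower bound; the true E[α(G)] may be larger.)

E[α(G)] ≥ 956/11 ≈ 86.90909.


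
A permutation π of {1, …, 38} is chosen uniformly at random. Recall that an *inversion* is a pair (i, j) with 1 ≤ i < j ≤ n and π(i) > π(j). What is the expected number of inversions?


Write X = Σ X_I over the C(38, 2) = 703 pairs i < j, with X_I the indicator of one inversion.
There are 703 indicators.
For each fixed pair i < j, the values π(i) and π(j) are two distinct elements of {1, …, 38} in uniformly random order; by symmetry P[π(i) > π(j)] = 1/2.
By linearity: E[X] = 703 · (1/2) = C(38, 2) · (1/2) = 703/2 = 703/2 ≈ 351.50000.

E[X] = 703/2 = 351.50000.


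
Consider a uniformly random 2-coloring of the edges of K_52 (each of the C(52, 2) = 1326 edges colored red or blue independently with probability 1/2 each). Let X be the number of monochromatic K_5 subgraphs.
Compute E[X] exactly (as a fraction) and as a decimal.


Let X = Σ_S X_S over the C(52, 5) = 2598960 subsets S of size 5, where X_S = 1 if the K_5 on S is monochromatic.
For a fixed S, the K_5 on S has C(5, 2) = 10 edges. P[all 10 edges red] = (1/2)^10, and likewise for blue, so P[monochromatic] = 2·(1/2)^10 = 2^{1 − 10} = 1/512.
By linearity: E[X] = C(52, 5) · 2^{1 − 10} = 2598960 · 1/512 = 162435/32.
Numerically: E[X] ≈ 5076.09375.

E[X] = C(52,5)·2^(1−C(5,2)) = 162435/32 ≈ 5076.09375.


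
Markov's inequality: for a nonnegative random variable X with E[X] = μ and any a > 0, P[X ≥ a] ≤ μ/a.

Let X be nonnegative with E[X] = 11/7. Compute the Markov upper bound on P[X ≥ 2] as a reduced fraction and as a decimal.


μ = E[X] = 11/7, a = 2.
Markov: P[X ≥ 2] ≤ μ/a = (11/7)/2 = 11/14.
Numerically: ≈ 0.786.
(Since a = 2 > μ = 1.571, the bound 11/14 is < 1 and informative.)

P[X ≥ 2] ≤ 11/14 ≈ 0.786.


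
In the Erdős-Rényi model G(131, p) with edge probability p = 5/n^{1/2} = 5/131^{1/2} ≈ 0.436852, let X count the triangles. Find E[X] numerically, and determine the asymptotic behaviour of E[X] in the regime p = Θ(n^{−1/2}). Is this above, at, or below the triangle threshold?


Number of potential triangles: C(131, 3) = 366145.
Each occurs with probability p³ ≈ (0.436852)³ ≈ 8.33687077e-02.
By linearity: E[X] = C(131, 3)·p³ ≈ 366145 · 8.33687077e-02 ≈ 30525.035480.
Since α = 1/2 < 1, p = c/n^{1/2} ≫ 1/n is above the triangle threshold p ~ 1/n. Asymptotically E[X] ~ (c³/6)·n^{3(1−α)} = (5³/6)·n^{1.5} → ∞; triangles are abundant w.h.p.

E[X] ≈ 30525.035480; in regime p = Θ(1/n^{1/2}) E[X] diverges (above the triangle threshold p ~ 1/n).


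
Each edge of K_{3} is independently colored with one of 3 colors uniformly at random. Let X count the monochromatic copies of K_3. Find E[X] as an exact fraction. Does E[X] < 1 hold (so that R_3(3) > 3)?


E[X] = C(3, 3) · 3^{1 − 3} = 1 · 3^{−2} = 1/9.
As a reduced fraction: E[X] = 1/9 ≈ 0.1111111.
Is E[X] < 1? YES.
Since E[X] < 1, there exists a 3-coloring of K_{3} with no monochromatic K_3; hence R_3(3) > 3.

E[X] = 1/9 ≈ 0.1111111; E[X] < 1, so R_3(3) > 3.


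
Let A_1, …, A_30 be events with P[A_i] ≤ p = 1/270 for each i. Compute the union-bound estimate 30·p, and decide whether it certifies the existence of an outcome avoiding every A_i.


Union bound: P[∪_{i=1}^{30} A_i] ≤ Σ_i P[A_i] ≤ 30·p = 30·(1/270) = 1/9.
Numerically: 1/9 ≈ 0.111.
Is 1/9 < 1? YES.
Since P[∪ A_i] ≤ 1/9 < 1, the complement has P[∩ A_i^c] ≥ 1 − 1/9 = 8/9 > 0, so some outcome avoids every A_i.

30·p = 1/9 ≈ 0.111; existence CERTIFIED by the union bound.


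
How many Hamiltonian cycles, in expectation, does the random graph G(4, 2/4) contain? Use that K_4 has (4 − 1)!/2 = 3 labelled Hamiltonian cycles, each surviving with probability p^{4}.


K_4 has (4 − 1)!/2 = 3 labelled Hamiltonian cycles.
For each such Hamiltonian cycle H, let X_H = 1 if all 4 edges of H are present in G. Then P[X_H = 1] = p^{4} = (1/2)^{4} = 1/16.
Summing the indicators: E[X] = Σ_H E[X_H] = 3 · p^{4} = 3 · 1/16 = 3/16.
Numerically: E[X] ≈ 0.1875.

E[X] = 3 · (1/2)^{4} = 3/16 ≈ 0.1875.


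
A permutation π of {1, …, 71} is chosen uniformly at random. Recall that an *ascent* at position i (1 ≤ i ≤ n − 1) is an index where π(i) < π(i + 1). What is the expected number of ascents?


Write X = Σ X_I over i = 1, …, 70, with X_I the indicator of one ascent.
There are 70 indicators.
For each fixed i, the pair (π(i), π(i+1)) is a uniformly random ordered pair of distinct values from {1, …, 71}; by symmetry P[π(i) < π(i+1)] = 1/2.
By linearity: E[X] = 70 · (1/2) = (71 − 1) · (1/2) = 35 ≈ 35.000000.

E[X] = 35 = 35.000000.


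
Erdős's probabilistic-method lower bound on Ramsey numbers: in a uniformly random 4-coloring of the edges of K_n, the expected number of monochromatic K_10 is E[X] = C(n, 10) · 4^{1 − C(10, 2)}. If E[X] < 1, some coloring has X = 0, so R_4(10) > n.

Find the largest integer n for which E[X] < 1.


We need C(n, 10) · 4^{1 − 45} < 1, i.e. C(n, 10) < 4^{45 − 1} = 309485009821345068724781056.
Check values of n near the boundary:
  n = 2022: C(2022, 10) = 307870445231474093395937796; 307870445231474093395937796 < 309485009821345068724781056? YES
  n = 2023: C(2023, 10) = 309399856285778485315440716; 309399856285778485315440716 < 309485009821345068724781056? YES
  n = 2024: C(2024, 10) = 310936101848269937576192656; 310936101848269937576192656 < 309485009821345068724781056? NO
The largest n with C(n, 10) < 309485009821345068724781056 is n = 2023 (where E[X] = 77349964071444621328860179/77371252455336267181195264 ≈ 0.999725). Hence R_4(10) > 2023, i.e. R_4(10) ≥ 2024.

Largest n = 2023; hence R_4(10) > 2023.


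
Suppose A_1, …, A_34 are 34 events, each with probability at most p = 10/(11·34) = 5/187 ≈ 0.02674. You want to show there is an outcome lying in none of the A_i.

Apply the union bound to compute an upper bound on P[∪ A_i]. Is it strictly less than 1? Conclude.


Union bound: P[∪_{i=1}^{34} A_i] ≤ Σ_i P[A_i] ≤ 34·p = 34·(5/187) = 10/11.
Numerically: 10/11 ≈ 0.90909.
Is 10/11 < 1? YES.
Since P[∪ A_i] ≤ 10/11 < 1, the complement has P[∩ A_i^c] ≥ 1 − 10/11 = 1/11 > 0, so some outcome avoids every A_i.

34·p = 10/11 ≈ 0.90909; existence CERTIFIED by the union bound.


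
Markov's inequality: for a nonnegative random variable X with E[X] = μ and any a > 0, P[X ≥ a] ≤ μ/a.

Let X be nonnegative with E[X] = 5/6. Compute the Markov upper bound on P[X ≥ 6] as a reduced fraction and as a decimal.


μ = E[X] = 5/6, a = 6.
Markov: P[X ≥ 6] ≤ μ/a = (5/6)/6 = 5/36.
Numerically: ≈ 0.138889.
(Since a = 6 > μ = 0.833333, the bound 5/36 is < 1 and informative.)

P[X ≥ 6] ≤ 5/36 ≈ 0.138889.


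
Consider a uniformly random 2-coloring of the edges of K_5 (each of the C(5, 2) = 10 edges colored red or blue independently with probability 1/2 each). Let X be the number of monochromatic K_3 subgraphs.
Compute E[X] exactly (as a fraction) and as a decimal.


Let X = Σ_S X_S over the C(5, 3) = 10 subsets S of size 3, where X_S = 1 if the K_3 on S is monochromatic.
For a fixed S, the K_3 on S has C(3, 2) = 3 edges. P[all 3 edges red] = (1/2)^3, and likewise for blue, so P[monochromatic] = 2·(1/2)^3 = 2^{1 − 3} = 1/4.
Summing: E[X] = C(5, 3) · 2^{1 − 3} = 10 · 1/4 = 5/2.
Numerically: E[X] ≈ 2.5000.

E[X] = C(5,3)·2^(1−C(3,2)) = 5/2 ≈ 2.5000.


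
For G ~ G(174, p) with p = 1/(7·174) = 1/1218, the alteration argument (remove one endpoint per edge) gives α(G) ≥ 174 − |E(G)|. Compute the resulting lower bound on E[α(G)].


E[|E(G)|] = C(174, 2)·p = 15051 · (1/1218) = 173/14.
E[α(G)] ≥ n − E[|E(G)|] = 174 − 173/14 = 2263/14.
Numerically: ≈ 161.642857.
(This is only a lower bound; the true E[α(G)] may be larger.)

E[α(G)] ≥ 2263/14 ≈ 161.642857.


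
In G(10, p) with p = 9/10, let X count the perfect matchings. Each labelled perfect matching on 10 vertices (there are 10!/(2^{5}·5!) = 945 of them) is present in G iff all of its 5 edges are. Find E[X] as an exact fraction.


K_10 has 10!/(2^{5}·5!) = 945 labelled perfect matchings.
For each such perfect matching H, let X_H = 1 if all 5 edges of H are present in G. Then P[X_H = 1] = p^{5} = (9/10)^{5} = 59049/100000.
By linearity: E[X] = Σ_H E[X_H] = 945 · p^{5} = 945 · 59049/100000 = 11160261/20000.
Numerically: E[X] ≈ 558.013.

E[X] = 945 · (9/10)^{5} = 11160261/20000 ≈ 558.013.


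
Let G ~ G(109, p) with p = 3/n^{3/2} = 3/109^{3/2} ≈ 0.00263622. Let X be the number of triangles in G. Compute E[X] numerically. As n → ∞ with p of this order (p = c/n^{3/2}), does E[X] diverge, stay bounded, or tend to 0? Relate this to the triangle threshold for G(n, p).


Number of potential triangles: C(109, 3) = 209934.
Each occurs with probability p³ ≈ (0.00263622)³ ≈ 1.83208038e-08.
By linearity: E[X] = C(109, 3)·p³ ≈ 209934 · 1.83208038e-08 ≈ 0.003846.
Since α = 3/2 > 1, p = c/n^{3/2} = o(1/n) is below the triangle threshold p ~ 1/n. Asymptotically E[X] ~ (c³/6)·n^{3(1−α)} = (3³/6)·n^{-1.5} → 0, so by Markov's inequality G has no triangles w.h.p.

E[X] ≈ 0.003846; in regime p = Θ(1/n^{3/2}) E[X] tends to 0 (below the triangle threshold p ~ 1/n).


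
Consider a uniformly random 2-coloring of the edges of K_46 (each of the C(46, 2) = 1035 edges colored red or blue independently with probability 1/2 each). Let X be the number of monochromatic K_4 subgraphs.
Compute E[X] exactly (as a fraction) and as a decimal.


Let X = Σ_S X_S over the C(46, 4) = 163185 subsets S of size 4, where X_S = 1 if the K_4 on S is monochromatic.
For a fixed S, the K_4 on S has C(4, 2) = 6 edges. P[all 6 edges red] = (1/2)^6, and likewise for blue, so P[monochromatic] = 2·(1/2)^6 = 2^{1 − 6} = 1/32.
Summing: E[X] = C(46, 4) · 2^{1 − 6} = 163185 · 1/32 = 163185/32.
Numerically: E[X] ≈ 5099.5312.

E[X] = C(46,4)·2^(1−C(4,2)) = 163185/32 ≈ 5099.5312.


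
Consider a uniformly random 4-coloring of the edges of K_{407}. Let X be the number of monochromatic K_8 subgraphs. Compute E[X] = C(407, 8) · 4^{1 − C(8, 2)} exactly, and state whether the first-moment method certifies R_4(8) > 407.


E[X] = C(407, 8) · 4^{1 − 28} = 17424959239309050 · 4^{−27} = 17424959239309050/18014398509481984.
As a reduced fraction: E[X] = 8712479619654525/9007199254740992 ≈ 0.967.
Is E[X] < 1? YES.
Since E[X] < 1, there exists a 4-coloring of K_{407} with no monochromatic K_8; hence R_4(8) > 407.

E[X] = 8712479619654525/9007199254740992 ≈ 0.967; E[X] < 1, so R_4(8) > 407.


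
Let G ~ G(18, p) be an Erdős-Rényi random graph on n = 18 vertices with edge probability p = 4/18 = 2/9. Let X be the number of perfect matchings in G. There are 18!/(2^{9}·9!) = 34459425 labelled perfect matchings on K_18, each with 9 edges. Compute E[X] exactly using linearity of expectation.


K_18 has 18!/(2^{9}·9!) = 34459425 labelled perfect matchings.
For each such perfect matching H, let X_H = 1 if all 9 edges of H are present in G. Then P[X_H = 1] = p^{9} = (2/9)^{9} = 512/387420489.
By linearity of expectation: E[X] = Σ_H E[X_H] = 34459425 · p^{9} = 34459425 · 512/387420489 = 217817600/4782969.
Numerically: E[X] ≈ 45.5.

E[X] = 34459425 · (2/9)^{9} = 217817600/4782969 ≈ 45.5.


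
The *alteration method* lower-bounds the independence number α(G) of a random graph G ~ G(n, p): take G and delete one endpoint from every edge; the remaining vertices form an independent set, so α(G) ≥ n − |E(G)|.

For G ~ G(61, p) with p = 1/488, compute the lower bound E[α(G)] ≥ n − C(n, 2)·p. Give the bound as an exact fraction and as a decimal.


E[|E(G)|] = C(61, 2)·p = 1830 · (1/488) = 15/4.
E[α(G)] ≥ n − E[|E(G)|] = 61 − 15/4 = 229/4.
Numerically: ≈ 57.25000.
(This is only a lower bound; the true E[α(G)] may be larger.)

E[α(G)] ≥ 229/4 ≈ 57.25000.


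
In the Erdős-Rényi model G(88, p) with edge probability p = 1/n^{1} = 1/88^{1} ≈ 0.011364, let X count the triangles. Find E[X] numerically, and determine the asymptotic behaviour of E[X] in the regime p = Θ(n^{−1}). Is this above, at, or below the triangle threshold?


Number of potential triangles: C(88, 3) = 109736.
Each occurs with probability p³ ≈ (0.011364)³ ≈ 1.4674117e-06.
By linearity: E[X] = C(88, 3)·p³ ≈ 109736 · 1.4674117e-06 ≈ 0.16103.
Here α = 1, so p = 1/n is exactly at the triangle threshold p ~ 1/n. Asymptotically E[X] → c³/6 = 1³/6 = 1/6 ≈ 0.16667, a bounded constant. In this regime the triangle count is asymptotically Poisson(c³/6).

E[X] ≈ 0.16103; in regime p = Θ(1/n^{1}) E[X] stays bounded (at the triangle threshold p ~ 1/n).


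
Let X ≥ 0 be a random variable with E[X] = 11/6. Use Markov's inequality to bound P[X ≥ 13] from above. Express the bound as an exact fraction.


μ = E[X] = 11/6, a = 13.
Markov: P[X ≥ 13] ≤ μ/a = (11/6)/13 = 11/78.
Numerically: ≈ 0.1410.
(Since a = 13 > μ = 1.8333, the bound 11/78 is < 1 and informative.)

P[X ≥ 13] ≤ 11/78 ≈ 0.1410.


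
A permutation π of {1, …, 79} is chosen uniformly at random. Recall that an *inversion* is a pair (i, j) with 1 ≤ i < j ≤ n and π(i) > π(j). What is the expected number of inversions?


Write X = Σ X_I over the C(79, 2) = 3081 pairs i < j, with X_I the indicator of one inversion.
There are 3081 indicators.
For each fixed pair i < j, the values π(i) and π(j) are two distinct elements of {1, …, 79} in uniformly random order; by symmetry P[π(i) > π(j)] = 1/2.
By linearity: E[X] = 3081 · (1/2) = C(79, 2) · (1/2) = 3081/2 = 3081/2 ≈ 1540.50000.

E[X] = 3081/2 = 1540.50000.


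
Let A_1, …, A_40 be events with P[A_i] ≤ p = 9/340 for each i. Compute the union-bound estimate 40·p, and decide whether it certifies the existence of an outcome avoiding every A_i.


Union bound: P[∪_{i=1}^{40} A_i] ≤ Σ_i P[A_i] ≤ 40·p = 40·(9/340) = 18/17.
Numerically: 18/17 ≈ 1.05882.
Is 18/17 < 1? NO.
Since the bound 18/17 is ≥ 1, the union bound is uninformative here; it does NOT by itself certify existence.

40·p = 18/17 ≈ 1.05882; existence NOT certified by the union bound.


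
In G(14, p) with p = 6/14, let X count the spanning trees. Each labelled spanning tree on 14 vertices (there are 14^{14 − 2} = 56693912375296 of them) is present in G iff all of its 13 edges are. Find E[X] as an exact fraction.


K_14 has 14^{14 − 2} = 56693912375296 labelled spanning trees.
For each such spanning tree H, let X_H = 1 if all 13 edges of H are present in G. Then P[X_H = 1] = p^{13} = (3/7)^{13} = 1594323/96889010407.
By linearity of expectation: E[X] = Σ_H E[X_H] = 56693912375296 · p^{13} = 56693912375296 · 1594323/96889010407 = 6530347008/7.
Numerically: E[X] ≈ 9.33e+08.

E[X] = 56693912375296 · (3/7)^{13} = 6530347008/7 ≈ 9.33e+08.


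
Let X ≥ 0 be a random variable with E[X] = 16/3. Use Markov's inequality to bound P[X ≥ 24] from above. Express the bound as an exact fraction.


μ = E[X] = 16/3, a = 24.
Markov: P[X ≥ 24] ≤ μ/a = (16/3)/24 = 2/9.
Numerically: ≈ 0.22222.
(Since a = 24 > μ = 5.33333, the bound 2/9 is < 1 and informative.)

P[X ≥ 24] ≤ 2/9 ≈ 0.22222.


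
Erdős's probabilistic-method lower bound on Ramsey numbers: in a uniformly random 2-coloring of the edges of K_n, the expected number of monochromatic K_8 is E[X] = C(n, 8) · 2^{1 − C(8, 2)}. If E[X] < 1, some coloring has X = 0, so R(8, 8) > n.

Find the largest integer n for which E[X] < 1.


We need C(n, 8) · 2^{1 − 28} < 1, i.e. C(n, 8) < 2^{28 − 1} = 134217728.
Check values of n near the boundary:
  n = 36: C(36, 8) = 30260340; 30260340 < 134217728? YES
  n = 37: C(37, 8) = 38608020; 38608020 < 134217728? YES
  n = 38: C(38, 8) = 48903492; 48903492 < 134217728? YES
  n = 39: C(39, 8) = 61523748; 61523748 < 134217728? YES
  n = 40: C(40, 8) = 76904685; 76904685 < 134217728? YES
  n = 41: C(41, 8) = 95548245; 95548245 < 134217728? YES
  n = 42: C(42, 8) = 118030185; 118030185 < 134217728? YES
  n = 43: C(43, 8) = 145008513; 145008513 < 134217728? NO
  n = 44: C(44, 8) = 177232627; 177232627 < 134217728? NO
  n = 45: C(45, 8) = 215553195; 215553195 < 134217728? NO
The largest n with C(n, 8) < 134217728 is n = 42 (where E[X] = 118030185/134217728 ≈ 0.87939). Hence R(8, 8) > 42, i.e. R(8, 8) ≥ 43.

Largest n = 42; hence R(8, 8) > 42.


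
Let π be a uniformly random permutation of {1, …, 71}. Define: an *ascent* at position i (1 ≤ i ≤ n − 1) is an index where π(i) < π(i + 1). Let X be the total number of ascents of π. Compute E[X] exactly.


Write X = Σ X_I over i = 1, …, 70, with X_I the indicator of one ascent.
There are 70 indicators.
For each fixed i, the pair (π(i), π(i+1)) is a uniformly random ordered pair of distinct values from {1, …, 71}; by symmetry P[π(i) < π(i+1)] = 1/2.
By linearity: E[X] = 70 · (1/2) = (71 − 1) · (1/2) = 35 ≈ 35.0000.

E[X] = 35 = 35.0000.


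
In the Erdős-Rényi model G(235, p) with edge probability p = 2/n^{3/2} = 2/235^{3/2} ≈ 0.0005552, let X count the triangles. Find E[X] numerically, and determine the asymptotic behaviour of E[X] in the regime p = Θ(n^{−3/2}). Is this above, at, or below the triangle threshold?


Number of potential triangles: C(235, 3) = 2135445.
Each occurs with probability p³ ≈ (0.0005552)³ ≈ 1.711136e-10.
By linearity: E[X] = C(235, 3)·p³ ≈ 2135445 · 1.711136e-10 ≈ 0.0004.
Since α = 3/2 > 1, p = c/n^{3/2} = o(1/n) is below the triangle threshold p ~ 1/n. Asymptotically E[X] ~ (c³/6)·n^{3(1−α)} = (2³/6)·n^{-1.5} → 0, so by Markov's inequality G has no triangles w.h.p.

E[X] ≈ 0.0004; in regime p = Θ(1/n^{3/2}) E[X] tends to 0 (below the triangle threshold p ~ 1/n).


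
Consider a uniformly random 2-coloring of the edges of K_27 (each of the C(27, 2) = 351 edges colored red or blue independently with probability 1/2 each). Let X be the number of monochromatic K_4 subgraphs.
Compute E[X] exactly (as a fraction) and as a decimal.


Let X = Σ_S X_S over the C(27, 4) = 17550 subsets S of size 4, where X_S = 1 if the K_4 on S is monochromatic.
For a fixed S, the K_4 on S has C(4, 2) = 6 edges. P[all 6 edges red] = (1/2)^6, and likewise for blue, so P[monochromatic] = 2·(1/2)^6 = 2^{1 − 6} = 1/32.
By linearity of expectation: E[X] = C(27, 4) · 2^{1 − 6} = 17550 · 1/32 = 8775/16.
Numerically: E[X] ≈ 548.438.

E[X] = C(27,4)·2^(1−C(4,2)) = 8775/16 ≈ 548.438.


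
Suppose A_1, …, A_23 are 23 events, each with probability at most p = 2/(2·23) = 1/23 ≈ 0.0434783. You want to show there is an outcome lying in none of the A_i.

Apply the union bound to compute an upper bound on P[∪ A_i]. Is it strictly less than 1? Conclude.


Union bound: P[∪_{i=1}^{23} A_i] ≤ Σ_i P[A_i] ≤ 23·p = 23·(1/23) = 1.
Numerically: 1 ≈ 1.0000000.
Is 1 < 1? NO.
Since the bound 1 is ≥ 1, the union bound is uninformative here; it does NOT by itself certify existence.

23·p = 1 ≈ 1.0000000; existence NOT certified by the union bound.


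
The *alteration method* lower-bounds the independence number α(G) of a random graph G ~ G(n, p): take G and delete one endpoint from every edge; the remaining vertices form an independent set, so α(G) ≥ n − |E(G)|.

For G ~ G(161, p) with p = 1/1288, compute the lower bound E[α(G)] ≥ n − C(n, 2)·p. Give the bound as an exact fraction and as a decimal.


E[|E(G)|] = C(161, 2)·p = 12880 · (1/1288) = 10.
E[α(G)] ≥ n − E[|E(G)|] = 161 − 10 = 151.
Numerically: ≈ 151.00000.
(This is only a lower bound; the true E[α(G)] may be larger.)

E[α(G)] ≥ 151 ≈ 151.00000.


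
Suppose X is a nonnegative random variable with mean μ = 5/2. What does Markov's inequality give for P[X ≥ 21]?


μ = E[X] = 5/2, a = 21.
Markov: P[X ≥ 21] ≤ μ/a = (5/2)/21 = 5/42.
Numerically: ≈ 0.119048.
(Since a = 21 > μ = 2.500000, the bound 5/42 is < 1 and informative.)

P[X ≥ 21] ≤ 5/42 ≈ 0.119048.


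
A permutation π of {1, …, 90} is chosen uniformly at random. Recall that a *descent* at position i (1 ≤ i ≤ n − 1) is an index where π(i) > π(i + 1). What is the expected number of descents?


Write X = Σ X_I over i = 1, …, 89, with X_I the indicator of one descent.
There are 89 indicators.
For each fixed i, the pair (π(i), π(i+1)) is a uniformly random ordered pair of distinct values from {1, …, 90}; by symmetry P[π(i) > π(i+1)] = 1/2.
By linearity: E[X] = 89 · (1/2) = (90 − 1) · (1/2) = 89/2 ≈ 44.500000.

E[X] = 89/2 = 44.500000.


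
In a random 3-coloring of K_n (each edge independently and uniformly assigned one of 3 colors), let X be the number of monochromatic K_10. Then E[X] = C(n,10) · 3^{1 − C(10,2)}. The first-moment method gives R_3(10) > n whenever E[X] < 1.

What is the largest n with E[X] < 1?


We need C(n, 10) · 3^{1 − 45} < 1, i.e. C(n, 10) < 3^{45 − 1} = 984770902183611232881.
Check values of n near the boundary:
  n = 568: C(568, 10) = 889446337783744949208; 889446337783744949208 < 984770902183611232881? YES
  n = 569: C(569, 10) = 905357721286137524328; 905357721286137524328 < 984770902183611232881? YES
  n = 570: C(570, 10) = 921524823451961408691; 921524823451961408691 < 984770902183611232881? YES
  n = 571: C(571, 10) = 937951290893172842001; 937951290893172842001 < 984770902183611232881? YES
  n = 572: C(572, 10) = 954640815642161682606; 954640815642161682606 < 984770902183611232881? YES
  n = 573: C(573, 10) = 971597135635805762226; 971597135635805762226 < 984770902183611232881? YES
  n = 574: C(574, 10) = 988824035203816502691; 988824035203816502691 < 984770902183611232881? NO
The largest n with C(n, 10) < 984770902183611232881 is n = 573 (where E[X] = 35985079097622435638/36472996377170786403 ≈ 0.9866). Hence R_3(10) > 573, i.e. R_3(10) ≥ 574.

Largest n = 573; hence R_3(10) > 573.


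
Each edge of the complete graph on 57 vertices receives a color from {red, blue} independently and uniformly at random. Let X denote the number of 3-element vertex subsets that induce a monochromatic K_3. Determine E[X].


Let X = Σ_S X_S over the C(57, 3) = 29260 subsets S of size 3, where X_S = 1 if the K_3 on S is monochromatic.
For a fixed S, the K_3 on S has C(3, 2) = 3 edges. P[all 3 edges red] = (1/2)^3, and likewise for blue, so P[monochromatic] = 2·(1/2)^3 = 2^{1 − 3} = 1/4.
By linearity of expectation: E[X] = C(57, 3) · 2^{1 − 3} = 29260 · 1/4 = 7315.
Numerically: E[X] ≈ 7315.000.

E[X] = C(57,3)·2^(1−C(3,2)) = 7315 ≈ 7315.000.


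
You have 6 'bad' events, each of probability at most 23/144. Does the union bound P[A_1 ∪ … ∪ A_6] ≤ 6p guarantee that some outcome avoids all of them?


Union bound: P[∪_{i=1}^{6} A_i] ≤ Σ_i P[A_i] ≤ 6·p = 6·(23/144) = 23/24.
Numerically: 23/24 ≈ 0.958333.
Is 23/24 < 1? YES.
Since P[∪ A_i] ≤ 23/24 < 1, the complement has P[∩ A_i^c] ≥ 1 − 23/24 = 1/24 > 0, so some outcome avoids every A_i.

6·p = 23/24 ≈ 0.958333; existence CERTIFIED by the union bound.


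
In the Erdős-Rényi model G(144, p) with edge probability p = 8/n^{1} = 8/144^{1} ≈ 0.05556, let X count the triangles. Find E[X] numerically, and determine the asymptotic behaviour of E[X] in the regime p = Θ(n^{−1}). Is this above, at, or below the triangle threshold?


Number of potential triangles: C(144, 3) = 487344.
Each occurs with probability p³ ≈ (0.05556)³ ≈ 1.714678e-04.
By linearity: E[X] = C(144, 3)·p³ ≈ 487344 · 1.714678e-04 ≈ 83.5638.
Here α = 1, so p = 8/n is exactly at the triangle threshold p ~ 1/n. Asymptotically E[X] → c³/6 = 8³/6 = 256/3 ≈ 85.3333, a bounded constant. In this regime the triangle count is asymptotically Poisson(c³/6).

E[X] ≈ 83.5638; in regime p = Θ(1/n^{1}) E[X] stays bounded (at the triangle threshold p ~ 1/n).


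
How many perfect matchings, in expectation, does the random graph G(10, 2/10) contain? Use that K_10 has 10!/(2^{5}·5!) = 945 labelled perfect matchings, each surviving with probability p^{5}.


K_10 has 10!/(2^{5}·5!) = 945 labelled perfect matchings.
For each such perfect matching H, let X_H = 1 if all 5 edges of H are present in G. Then P[X_H = 1] = p^{5} = (1/5)^{5} = 1/3125.
By linearity: E[X] = Σ_H E[X_H] = 945 · p^{5} = 945 · 1/3125 = 189/625.
Numerically: E[X] ≈ 0.3024.

E[X] = 945 · (1/5)^{5} = 189/625 ≈ 0.3024.


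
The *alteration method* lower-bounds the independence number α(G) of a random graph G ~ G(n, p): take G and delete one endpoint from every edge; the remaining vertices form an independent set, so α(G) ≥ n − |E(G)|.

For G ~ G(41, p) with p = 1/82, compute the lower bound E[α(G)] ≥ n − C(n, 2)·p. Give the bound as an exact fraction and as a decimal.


E[|E(G)|] = C(41, 2)·p = 820 · (1/82) = 10.
E[α(G)] ≥ n − E[|E(G)|] = 41 − 10 = 31.
Numerically: ≈ 31.000000.
(This is only a lower bound; the true E[α(G)] may be larger.)

E[α(G)] ≥ 31 ≈ 31.000000.


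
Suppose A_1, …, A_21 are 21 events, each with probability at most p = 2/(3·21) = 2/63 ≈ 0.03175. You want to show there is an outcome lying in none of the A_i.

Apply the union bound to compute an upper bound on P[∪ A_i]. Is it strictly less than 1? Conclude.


Union bound: P[∪_{i=1}^{21} A_i] ≤ Σ_i P[A_i] ≤ 21·p = 21·(2/63) = 2/3.
Numerically: 2/3 ≈ 0.66667.
Is 2/3 < 1? YES.
Since P[∪ A_i] ≤ 2/3 < 1, the complement has P[∩ A_i^c] ≥ 1 − 2/3 = 1/3 > 0, so some outcome avoids every A_i.

21·p = 2/3 ≈ 0.66667; existence CERTIFIED by the union bound.


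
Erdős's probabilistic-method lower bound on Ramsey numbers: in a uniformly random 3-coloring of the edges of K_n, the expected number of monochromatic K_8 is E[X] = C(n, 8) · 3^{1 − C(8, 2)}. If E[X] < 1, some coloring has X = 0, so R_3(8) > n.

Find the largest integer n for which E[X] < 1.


We need C(n, 8) · 3^{1 − 28} < 1, i.e. C(n, 8) < 3^{28 − 1} = 7625597484987.
Check values of n near the boundary:
  n = 153: C(153, 8) = 6183023199255; 6183023199255 < 7625597484987? YES
  n = 154: C(154, 8) = 6521818990995; 6521818990995 < 7625597484987? YES
  n = 155: C(155, 8) = 6876747915675; 6876747915675 < 7625597484987? YES
  n = 156: C(156, 8) = 7248464019225; 7248464019225 < 7625597484987? YES
  n = 157: C(157, 8) = 7637643295425; 7637643295425 < 7625597484987? NO
  n = 158: C(158, 8) = 8044984271181; 8044984271181 < 7625597484987? NO
  n = 159: C(159, 8) = 8471208603429; 8471208603429 < 7625597484987? NO
The largest n with C(n, 8) < 7625597484987 is n = 156 (where E[X] = 805384891025/847288609443 ≈ 0.9505437). Hence R_3(8) > 156, i.e. R_3(8) ≥ 157.

Largest n = 156; hence R_3(8) > 156.


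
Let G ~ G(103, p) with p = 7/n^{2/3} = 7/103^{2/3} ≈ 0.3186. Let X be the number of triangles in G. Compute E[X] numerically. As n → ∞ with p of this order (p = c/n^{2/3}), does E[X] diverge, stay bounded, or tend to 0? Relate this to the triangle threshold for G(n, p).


Number of potential triangles: C(103, 3) = 176851.
Each occurs with probability p³ ≈ (0.3186)³ ≈ 3.233104e-02.
By linearity: E[X] = C(103, 3)·p³ ≈ 176851 · 3.233104e-02 ≈ 5717.7767.
Since α = 2/3 < 1, p = c/n^{2/3} ≫ 1/n is above the triangle threshold p ~ 1/n. Asymptotically E[X] ~ (c³/6)·n^{3(1−α)} = (7³/6)·n^{1} → ∞; triangles are abundant w.h.p.

E[X] ≈ 5717.7767; in regime p = Θ(1/n^{2/3}) E[X] diverges (above the triangle threshold p ~ 1/n).


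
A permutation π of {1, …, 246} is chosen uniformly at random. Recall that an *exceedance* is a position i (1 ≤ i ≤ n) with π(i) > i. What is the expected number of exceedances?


Write X = Σ_{i=1}^{246} X_i, where X_i = 1_{π(i) > i}.
For each fixed i, π(i) is uniform over {1, …, 246} (marginal of a uniform permutation), so P[π(i) > i] = (n − i)/n. Summing: Σ_{i=1}^{246} (n − i)/n = (0 + 1 + … + 245)/246 = 246(246 − 1)/(2·246) = (246 − 1)/2.
Hence E[X] = Σ_{i=1}^{246} (246 − i)/246 = 245/2 ≈ 122.5000.

E[X] = 245/2 = 122.5000.


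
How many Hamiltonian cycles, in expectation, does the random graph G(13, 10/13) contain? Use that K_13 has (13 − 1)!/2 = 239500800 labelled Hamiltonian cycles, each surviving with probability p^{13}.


K_13 has (13 − 1)!/2 = 239500800 labelled Hamiltonian cycles.
For each such Hamiltonian cycle H, let X_H = 1 if all 13 edges of H are present in G. Then P[X_H = 1] = p^{13} = (10/13)^{13} = 10000000000000/302875106592253.
By linearity of expectation: E[X] = Σ_H E[X_H] = 239500800 · p^{13} = 239500800 · 10000000000000/302875106592253 = 2395008000000000000000/302875106592253.
Numerically: E[X] ≈ 7.91e+06.

E[X] = 239500800 · (10/13)^{13} = 2395008000000000000000/302875106592253 ≈ 7.91e+06.


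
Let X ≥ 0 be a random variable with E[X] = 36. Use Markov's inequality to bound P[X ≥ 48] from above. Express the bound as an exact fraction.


μ = E[X] = 36, a = 48.
Markov: P[X ≥ 48] ≤ μ/a = (36)/48 = 3/4.
Numerically: ≈ 0.750000.
(Since a = 48 > μ = 36.000000, the bound 3/4 is < 1 and informative.)

P[X ≥ 48] ≤ 3/4 ≈ 0.750000.


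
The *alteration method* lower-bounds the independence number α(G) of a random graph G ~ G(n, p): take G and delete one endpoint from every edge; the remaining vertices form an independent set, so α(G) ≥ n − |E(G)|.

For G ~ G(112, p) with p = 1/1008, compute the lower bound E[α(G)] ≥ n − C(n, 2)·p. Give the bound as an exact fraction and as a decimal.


E[|E(G)|] = C(112, 2)·p = 6216 · (1/1008) = 37/6.
E[α(G)] ≥ n − E[|E(G)|] = 112 − 37/6 = 635/6.
Numerically: ≈ 105.8333.
(This is only a lower bound; the true E[α(G)] may be larger.)

E[α(G)] ≥ 635/6 ≈ 105.8333.


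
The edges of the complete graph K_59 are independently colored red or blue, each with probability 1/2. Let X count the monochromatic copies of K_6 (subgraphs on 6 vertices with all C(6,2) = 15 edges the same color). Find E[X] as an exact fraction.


Let X = Σ_S X_S over the C(59, 6) = 45057474 subsets S of size 6, where X_S = 1 if the K_6 on S is monochromatic.
For a fixed S, the K_6 on S has C(6, 2) = 15 edges. P[all 15 edges red] = (1/2)^15, and likewise for blue, so P[monochromatic] = 2·(1/2)^15 = 2^{1 − 15} = 1/16384.
Summing: E[X] = C(59, 6) · 2^{1 − 15} = 45057474 · 1/16384 = 22528737/8192.
Numerically: E[X] ≈ 2750.08997.

E[X] = C(59,6)·2^(1−C(6,2)) = 22528737/8192 ≈ 2750.08997.


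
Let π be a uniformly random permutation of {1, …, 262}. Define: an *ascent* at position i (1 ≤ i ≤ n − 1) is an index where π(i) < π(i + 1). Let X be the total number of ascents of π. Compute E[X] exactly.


Write X = Σ X_I over i = 1, …, 261, with X_I the indicator of one ascent.
There are 261 indicators.
For each fixed i, the pair (π(i), π(i+1)) is a uniformly random ordered pair of distinct values from {1, …, 262}; by symmetry P[π(i) < π(i+1)] = 1/2.
By linearity: E[X] = 261 · (1/2) = (262 − 1) · (1/2) = 261/2 ≈ 130.5000.

E[X] = 261/2 = 130.5000.


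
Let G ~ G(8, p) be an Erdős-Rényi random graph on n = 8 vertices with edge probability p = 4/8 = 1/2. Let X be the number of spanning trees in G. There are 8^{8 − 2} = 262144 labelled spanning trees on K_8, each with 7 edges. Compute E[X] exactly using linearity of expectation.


K_8 has 8^{8 − 2} = 262144 labelled spanning trees.
For each such spanning tree H, let X_H = 1 if all 7 edges of H are present in G. Then P[X_H = 1] = p^{7} = (1/2)^{7} = 1/128.
By linearity: E[X] = Σ_H E[X_H] = 262144 · p^{7} = 262144 · 1/128 = 2048.
Numerically: E[X] ≈ 2048.

E[X] = 262144 · (1/2)^{7} = 2048 ≈ 2048.


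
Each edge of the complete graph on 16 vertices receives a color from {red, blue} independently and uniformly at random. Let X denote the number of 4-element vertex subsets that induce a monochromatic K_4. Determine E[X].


Let X = Σ_S X_S over the C(16, 4) = 1820 subsets S of size 4, where X_S = 1 if the K_4 on S is monochromatic.
For a fixed S, the K_4 on S has C(4, 2) = 6 edges. P[all 6 edges red] = (1/2)^6, and likewise for blue, so P[monochromatic] = 2·(1/2)^6 = 2^{1 − 6} = 1/32.
By linearity of expectation: E[X] = C(16, 4) · 2^{1 − 6} = 1820 · 1/32 = 455/8.
Numerically: E[X] ≈ 56.875.

E[X] = C(16,4)·2^(1−C(4,2)) = 455/8 ≈ 56.875.


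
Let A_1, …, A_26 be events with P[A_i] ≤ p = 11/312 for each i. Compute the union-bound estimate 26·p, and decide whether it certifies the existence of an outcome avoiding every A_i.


Union bound: P[∪_{i=1}^{26} A_i] ≤ Σ_i P[A_i] ≤ 26·p = 26·(11/312) = 11/12.
Numerically: 11/12 ≈ 0.916667.
Is 11/12 < 1? YES.
Since P[∪ A_i] ≤ 11/12 < 1, the complement has P[∩ A_i^c] ≥ 1 − 11/12 = 1/12 > 0, so some outcome avoids every A_i.

26·p = 11/12 ≈ 0.916667; existence CERTIFIED by the union bound.


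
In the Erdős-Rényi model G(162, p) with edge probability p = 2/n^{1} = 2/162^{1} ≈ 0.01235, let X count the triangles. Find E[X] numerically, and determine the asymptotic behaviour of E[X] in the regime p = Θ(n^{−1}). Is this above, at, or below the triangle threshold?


Number of potential triangles: C(162, 3) = 695520.
Each occurs with probability p³ ≈ (0.01235)³ ≈ 1.881676e-06.
By linearity: E[X] = C(162, 3)·p³ ≈ 695520 · 1.881676e-06 ≈ 1.3087.
Here α = 1, so p = 2/n is exactly at the triangle threshold p ~ 1/n. Asymptotically E[X] → c³/6 = 2³/6 = 4/3 ≈ 1.3333, a bounded constant. In this regime the triangle count is asymptotically Poisson(c³/6).

E[X] ≈ 1.3087; in regime p = Θ(1/n^{1}) E[X] stays bounded (at the triangle threshold p ~ 1/n).


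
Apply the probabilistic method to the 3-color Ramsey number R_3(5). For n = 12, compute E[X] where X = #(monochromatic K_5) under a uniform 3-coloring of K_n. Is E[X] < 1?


E[X] = C(12, 5) · 3^{1 − 10} = 792 · 3^{−9} = 792/19683.
As a reduced fraction: E[X] = 88/2187 ≈ 0.040238.
Is E[X] < 1? YES.
Since E[X] < 1, there exists a 3-coloring of K_{12} with no monochromatic K_5; hence R_3(5) > 12.

E[X] = 88/2187 ≈ 0.040238; E[X] < 1, so R_3(5) > 12.


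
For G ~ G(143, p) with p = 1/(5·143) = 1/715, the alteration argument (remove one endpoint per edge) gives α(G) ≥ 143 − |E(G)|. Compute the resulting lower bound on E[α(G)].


E[|E(G)|] = C(143, 2)·p = 10153 · (1/715) = 71/5.
E[α(G)] ≥ n − E[|E(G)|] = 143 − 71/5 = 644/5.
Numerically: ≈ 128.800000.
(This is only a lower bound; the true E[α(G)] may be larger.)

E[α(G)] ≥ 644/5 ≈ 128.800000.


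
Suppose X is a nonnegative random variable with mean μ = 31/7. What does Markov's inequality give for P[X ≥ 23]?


μ = E[X] = 31/7, a = 23.
Markov: P[X ≥ 23] ≤ μ/a = (31/7)/23 = 31/161.
Numerically: ≈ 0.19255.
(Since a = 23 > μ = 4.42857, the bound 31/161 is < 1 and informative.)

P[X ≥ 23] ≤ 31/161 ≈ 0.19255.


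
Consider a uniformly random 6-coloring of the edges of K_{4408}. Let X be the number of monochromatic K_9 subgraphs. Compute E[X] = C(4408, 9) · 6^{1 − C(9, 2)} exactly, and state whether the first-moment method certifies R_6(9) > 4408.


E[X] = C(4408, 9) · 6^{1 − 36} = 1717362945146264156457459600 · 6^{−35} = 1717362945146264156457459600/1719070799748422591028658176.
As a reduced fraction: E[X] = 35778394690547169926197075/35813974994758803979763712 ≈ 0.999.
Is E[X] < 1? YES.
Since E[X] < 1, there exists a 6-coloring of K_{4408} with no monochromatic K_9; hence R_6(9) > 4408.

E[X] = 35778394690547169926197075/35813974994758803979763712 ≈ 0.999; E[X] < 1, so R_6(9) > 4408.


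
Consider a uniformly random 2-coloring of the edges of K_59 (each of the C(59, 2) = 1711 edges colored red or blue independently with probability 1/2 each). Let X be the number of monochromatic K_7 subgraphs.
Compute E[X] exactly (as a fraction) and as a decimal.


Let X = Σ_S X_S over the C(59, 7) = 341149446 subsets S of size 7, where X_S = 1 if the K_7 on S is monochromatic.
For a fixed S, the K_7 on S has C(7, 2) = 21 edges. P[all 21 edges red] = (1/2)^21, and likewise for blue, so P[monochromatic] = 2·(1/2)^21 = 2^{1 − 21} = 1/1048576.
Summing: E[X] = C(59, 7) · 2^{1 − 21} = 341149446 · 1/1048576 = 170574723/524288.
Numerically: E[X] ≈ 325.345.

E[X] = C(59,7)·2^(1−C(7,2)) = 170574723/524288 ≈ 325.345.
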